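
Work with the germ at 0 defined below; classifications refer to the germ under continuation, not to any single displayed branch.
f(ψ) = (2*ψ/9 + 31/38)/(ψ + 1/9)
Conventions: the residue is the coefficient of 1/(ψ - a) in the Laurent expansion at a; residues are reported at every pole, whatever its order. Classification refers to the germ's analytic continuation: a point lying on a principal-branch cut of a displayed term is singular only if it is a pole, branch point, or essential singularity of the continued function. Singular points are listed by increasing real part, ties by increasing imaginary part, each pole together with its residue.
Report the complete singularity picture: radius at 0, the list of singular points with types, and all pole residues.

Radius of convergence at 0: 1/9.
At -1/9: a pole of order 1; residue 2435/3078.

Denominator factor (ψ + 1/9): pole of order 1 at -1/9, modulus 1/9.
The radius of convergence is the smallest modulus among the singular points: 1/9.
At the order-1 pole -1/9 set g(ψ) = (ψ - (-1/9))*f(ψ) = 2*ψ/9 + 31/38.
Simple pole: residue = g(a) at a = -1/9, which is 2435/3078.


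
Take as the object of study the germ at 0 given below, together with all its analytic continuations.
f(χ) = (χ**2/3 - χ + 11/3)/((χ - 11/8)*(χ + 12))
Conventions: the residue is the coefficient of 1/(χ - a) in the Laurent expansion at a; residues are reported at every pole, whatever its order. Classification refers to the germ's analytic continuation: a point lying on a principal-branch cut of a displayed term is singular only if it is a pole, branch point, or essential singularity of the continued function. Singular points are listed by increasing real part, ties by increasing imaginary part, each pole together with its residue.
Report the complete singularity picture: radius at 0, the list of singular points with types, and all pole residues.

Radius of convergence at 0: 11/8.
At -12: a pole of order 1; residue -1528/321.
At 11/8: a pole of order 1; residue 187/856.

Denominator factor (χ - 11/8): pole of order 1 at 11/8, modulus 11/8.
Denominator factor (χ + 12): pole of order 1 at -12, modulus 12.
The radius of convergence is the smallest modulus among the singular points: 11/8.
At the order-1 pole -12 set g(χ) = (χ - (-12))*f(χ) = (χ**2/3 - χ + 11/3)/(χ - 11/8).
Simple pole: residue = g(a) at a = -12, which is -1528/321.
At the order-1 pole 11/8 set g(χ) = (χ - (11/8))*f(χ) = (χ**2/3 - χ + 11/3)/(χ + 12).
Simple pole: residue = g(a) at a = 11/8, which is 187/856.
List the singular points by increasing real part (a conjugate pair: the negative imaginary part first).


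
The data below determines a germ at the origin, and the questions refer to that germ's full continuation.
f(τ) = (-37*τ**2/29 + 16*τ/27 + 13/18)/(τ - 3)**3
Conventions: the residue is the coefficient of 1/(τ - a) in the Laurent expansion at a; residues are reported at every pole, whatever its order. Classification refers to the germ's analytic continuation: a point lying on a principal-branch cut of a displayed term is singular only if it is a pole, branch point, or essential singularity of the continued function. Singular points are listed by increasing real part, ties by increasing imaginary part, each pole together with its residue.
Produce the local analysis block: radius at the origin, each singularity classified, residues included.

Radius of convergence at 0: 3.
At 3: a pole of order 3; residue -37/29.

Denominator factor (τ - 3)^3: pole of order 3 at 3, modulus 3.
The radius of convergence is the smallest modulus among the singular points: 3.
At the order-3 pole 3 set g(τ) = (τ - (3))^3*f(τ) = -37*τ**2/29 + 16*τ/27 + 13/18.
Order-3 pole: residue = g''(a)/2; g''(3) = -74/29, so the residue is -37/29.


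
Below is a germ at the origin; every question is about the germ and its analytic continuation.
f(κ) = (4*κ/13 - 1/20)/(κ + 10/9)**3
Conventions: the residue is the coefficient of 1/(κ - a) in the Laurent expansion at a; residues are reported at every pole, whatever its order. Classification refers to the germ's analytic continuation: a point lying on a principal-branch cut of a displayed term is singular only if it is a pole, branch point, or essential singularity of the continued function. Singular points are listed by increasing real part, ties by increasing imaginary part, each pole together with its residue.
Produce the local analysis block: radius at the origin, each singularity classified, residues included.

Denominator factor (κ + 10/9)^3: pole of order 3 at -10/9, modulus 10/9.
The radius of convergence is the smallest modulus among the singular points: 10/9.
At the order-3 pole -10/9 set g(κ) = (κ - (-10/9))^3*f(κ) = 4*κ/13 - 1/20.
Order-3 pole: residue = g''(a)/2; g''(-10/9) = 0, so the residue is 0.

Radius of convergence at 0: 10/9.
At -10/9: a pole of order 3; residue 0.


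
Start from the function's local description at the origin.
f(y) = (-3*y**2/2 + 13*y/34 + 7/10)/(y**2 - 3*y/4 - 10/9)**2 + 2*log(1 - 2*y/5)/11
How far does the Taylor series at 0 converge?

The radius of convergence is -3/8 + (1/24)*sqrt(721).

Denominator factor (y**2 - 3*y/4 - 10/9)^2: discriminant 721/144, real irrational roots 3/8 + (1/24)*sqrt(721) and 3/8 - (1/24)*sqrt(721); poles of order 2, moduli 3/8 + (1/24)*sqrt(721) and -3/8 + (1/24)*sqrt(721).
Branch term (2/11)*log(1 - y/(5/2)): its argument vanishes at y = 5/2, a logarithmic branch point, modulus 5/2.
The radius of convergence is the smallest modulus among the singular points: -3/8 + (1/24)*sqrt(721).


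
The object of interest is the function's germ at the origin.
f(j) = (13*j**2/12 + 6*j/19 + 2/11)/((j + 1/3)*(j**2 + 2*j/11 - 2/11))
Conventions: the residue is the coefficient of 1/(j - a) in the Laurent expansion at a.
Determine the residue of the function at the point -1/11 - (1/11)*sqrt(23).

The residue is 319/247 + (2757/22724)*sqrt(23).


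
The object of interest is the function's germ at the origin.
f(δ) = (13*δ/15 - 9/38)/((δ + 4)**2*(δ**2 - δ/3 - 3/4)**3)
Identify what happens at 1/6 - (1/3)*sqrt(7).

The point is a pole of order 3.

The denominator factor δ**2 - δ/3 - 3/4 vanishes at 1/6 - (1/3)*sqrt(7) and appears to the power 3; the numerator there equals -79/855 - (13/45)*sqrt(7), nonzero, and no other factor vanishes.
Hence a pole whose order is the multiplicity, 3.


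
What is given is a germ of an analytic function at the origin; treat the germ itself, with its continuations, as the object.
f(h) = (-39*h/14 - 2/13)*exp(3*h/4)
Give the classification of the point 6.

There is no denominator, hence no pole anywhere.
The factor exp(3*h/4) is entire.
So the germ continues analytically to 6.

The point is a regular point.


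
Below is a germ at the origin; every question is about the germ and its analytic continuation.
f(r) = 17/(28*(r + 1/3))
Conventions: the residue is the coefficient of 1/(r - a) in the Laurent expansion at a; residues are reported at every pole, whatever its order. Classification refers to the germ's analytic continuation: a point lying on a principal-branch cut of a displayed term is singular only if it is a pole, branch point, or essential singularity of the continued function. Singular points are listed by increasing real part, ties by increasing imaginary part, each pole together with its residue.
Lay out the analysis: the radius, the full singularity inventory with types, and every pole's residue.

Denominator factor (r + 1/3): pole of order 1 at -1/3, modulus 1/3.
The radius of convergence is the smallest modulus among the singular points: 1/3.
At the order-1 pole -1/3 set g(r) = (r - (-1/3))*f(r) = 17/28.
Simple pole: residue = g(a) at a = -1/3, which is 17/28.

Radius of convergence at 0: 1/3.
At -1/3: a pole of order 1; residue 17/28.


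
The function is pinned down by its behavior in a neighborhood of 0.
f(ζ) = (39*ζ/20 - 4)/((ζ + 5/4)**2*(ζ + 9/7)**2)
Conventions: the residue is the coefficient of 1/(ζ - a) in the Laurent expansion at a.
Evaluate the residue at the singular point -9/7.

At the order-2 pole -9/7 set g(ζ) = (ζ - (-9/7))^2*f(ζ) = (39*ζ/20 - 4)/(ζ + 5/4)**2.
Order-2 pole: residue = g'(a); g'(-9/7) = -1420804/5, so the residue is -1420804/5.

The residue is -1420804/5.


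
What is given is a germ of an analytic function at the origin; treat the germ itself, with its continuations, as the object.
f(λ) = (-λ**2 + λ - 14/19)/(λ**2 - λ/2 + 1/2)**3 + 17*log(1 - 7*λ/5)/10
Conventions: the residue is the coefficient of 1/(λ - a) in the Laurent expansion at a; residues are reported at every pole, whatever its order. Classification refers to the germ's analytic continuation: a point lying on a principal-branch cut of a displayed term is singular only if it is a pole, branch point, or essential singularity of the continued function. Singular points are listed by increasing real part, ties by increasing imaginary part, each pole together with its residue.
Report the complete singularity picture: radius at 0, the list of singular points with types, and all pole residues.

Radius of convergence at 0: (1/2)*sqrt(2).
At (1/4) - ((1/4)*sqrt(7))*i: a pole of order 3; residue -((2536/6517)*sqrt(7))*i.
At (1/4) + ((1/4)*sqrt(7))*i: a pole of order 3; residue ((2536/6517)*sqrt(7))*i.
At 5/7: a logarithmic branch point.


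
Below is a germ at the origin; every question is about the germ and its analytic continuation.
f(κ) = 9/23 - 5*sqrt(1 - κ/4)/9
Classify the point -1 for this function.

There is no denominator, hence no pole anywhere.
Branch term sqrt(1 - κ/(4)): argument at -1 is 5/4, nonzero, so -1 is not its branch point (a point on a principal cut is still regular for the continued germ).
So the germ continues analytically to -1.

The point is a regular point.


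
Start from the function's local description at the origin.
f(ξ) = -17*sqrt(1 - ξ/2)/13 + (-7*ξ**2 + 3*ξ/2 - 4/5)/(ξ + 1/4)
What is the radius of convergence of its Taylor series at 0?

Denominator factor (ξ + 1/4): pole of order 1 at -1/4, modulus 1/4.
Branch term (-17/13)*sqrt(1 - ξ/(2)): its argument vanishes at ξ = 2, a square-root branch point, modulus 2.
The radius of convergence is the smallest modulus among the singular points: 1/4.

The radius of convergence is 1/4.


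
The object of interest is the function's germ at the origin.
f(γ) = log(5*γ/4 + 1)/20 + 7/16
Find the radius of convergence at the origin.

The radius of convergence is 4/5.

Branch term (1/20)*log(1 - γ/(-4/5)): its argument vanishes at γ = -4/5, a logarithmic branch point, modulus 4/5.
The radius of convergence is the smallest modulus among the singular points: 4/5.


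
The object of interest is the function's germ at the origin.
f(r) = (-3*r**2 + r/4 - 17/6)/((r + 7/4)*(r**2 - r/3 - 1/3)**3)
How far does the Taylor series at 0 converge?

Denominator factor (r**2 - r/3 - 1/3)^3: discriminant 13/9, real irrational roots 1/6 + (1/6)*sqrt(13) and 1/6 - (1/6)*sqrt(13); poles of order 3, moduli 1/6 + (1/6)*sqrt(13) and -1/6 + (1/6)*sqrt(13).
Denominator factor (r + 7/4): pole of order 1 at -7/4, modulus 7/4.
The radius of convergence is the smallest modulus among the singular points: -1/6 + (1/6)*sqrt(13).

The radius of convergence is -1/6 + (1/6)*sqrt(13).


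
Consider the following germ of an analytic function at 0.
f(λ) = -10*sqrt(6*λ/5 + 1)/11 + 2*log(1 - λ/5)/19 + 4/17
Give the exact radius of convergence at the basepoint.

Branch term (-10/11)*sqrt(1 - λ/(-5/6)): its argument vanishes at λ = -5/6, a square-root branch point, modulus 5/6.
Branch term (2/19)*log(1 - λ/(5)): its argument vanishes at λ = 5, a logarithmic branch point, modulus 5.
The radius of convergence is the smallest modulus among the singular points: 5/6.

The radius of convergence is 5/6.


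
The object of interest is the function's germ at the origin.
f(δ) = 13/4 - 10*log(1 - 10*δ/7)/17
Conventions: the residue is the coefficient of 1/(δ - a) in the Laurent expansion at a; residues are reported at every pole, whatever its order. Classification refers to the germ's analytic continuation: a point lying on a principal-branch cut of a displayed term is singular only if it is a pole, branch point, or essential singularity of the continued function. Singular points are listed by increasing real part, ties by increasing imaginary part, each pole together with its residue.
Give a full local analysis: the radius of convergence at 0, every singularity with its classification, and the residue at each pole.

Radius of convergence at 0: 7/10.
At 7/10: a logarithmic branch point.

Branch term (-10/17)*log(1 - δ/(7/10)): its argument vanishes at δ = 7/10, a logarithmic branch point, modulus 7/10.
The radius of convergence is the smallest modulus among the singular points: 7/10.


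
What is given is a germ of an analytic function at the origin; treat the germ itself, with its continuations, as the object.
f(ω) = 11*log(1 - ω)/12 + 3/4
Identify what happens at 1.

The point is a logarithmic branch point.

The term (11/12)*log(1 - ω/(1)) has argument 1 - 1/(1) = 0 at 1: a logarithmic (infinitely-sheeted) branch point; the remaining terms are analytic or single-valued there.


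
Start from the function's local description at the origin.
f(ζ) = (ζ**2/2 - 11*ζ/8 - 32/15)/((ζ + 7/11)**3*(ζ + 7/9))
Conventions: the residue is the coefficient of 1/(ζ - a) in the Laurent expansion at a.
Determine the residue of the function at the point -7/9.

The residue is 29552193/109760.

At the order-1 pole -7/9 set g(ζ) = (ζ - (-7/9))*f(ζ) = (ζ**2/2 - 11*ζ/8 - 32/15)/(ζ + 7/11)**3.
Simple pole: residue = g(a) at a = -7/9, which is 29552193/109760.


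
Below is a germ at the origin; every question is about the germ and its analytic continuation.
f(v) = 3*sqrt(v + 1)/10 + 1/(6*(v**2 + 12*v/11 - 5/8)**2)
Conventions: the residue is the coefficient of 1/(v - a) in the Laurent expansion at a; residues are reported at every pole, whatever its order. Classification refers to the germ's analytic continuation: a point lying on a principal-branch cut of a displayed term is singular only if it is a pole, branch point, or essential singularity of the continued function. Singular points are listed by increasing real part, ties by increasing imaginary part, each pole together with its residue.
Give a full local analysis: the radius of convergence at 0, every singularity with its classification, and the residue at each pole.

Denominator factor (v**2 + 12*v/11 - 5/8)^2: discriminant 893/242, real irrational roots -6/11 + (1/44)*sqrt(1786) and -6/11 - (1/44)*sqrt(1786); poles of order 2, moduli -6/11 + (1/44)*sqrt(1786) and 6/11 + (1/44)*sqrt(1786).
Branch term (3/10)*sqrt(1 - v/(-1)): its argument vanishes at v = -1, a square-root branch point, modulus 1.
The radius of convergence is the smallest modulus among the singular points: -6/11 + (1/44)*sqrt(1786).
The branch term is analytic at -6/11 - (1/44)*sqrt(1786) and contributes nothing to the residue; only the rational part matters.
The factor v**2 + 12*v/11 - 5/8 splits as (v - a)(v - a') with a = -6/11 - (1/44)*sqrt(1786), a' = -6/11 + (1/44)*sqrt(1786). At the order-2 pole a set g(v) = (v - a)^2*(rational part) = [1/6] / (v - a')^2.
Order-2 pole: residue = g'(a); g'(-6/11 - (1/44)*sqrt(1786)) = (2662/2392347)*sqrt(1786), so the residue is (2662/2392347)*sqrt(1786).
The branch term is analytic at -6/11 + (1/44)*sqrt(1786) and contributes nothing to the residue; only the rational part matters.
The factor v**2 + 12*v/11 - 5/8 splits as (v - a)(v - a') with a = -6/11 + (1/44)*sqrt(1786), a' = -6/11 - (1/44)*sqrt(1786). At the order-2 pole a set g(v) = (v - a)^2*(rational part) = [1/6] / (v - a')^2.
Order-2 pole: residue = g'(a); g'(-6/11 + (1/44)*sqrt(1786)) = -(2662/2392347)*sqrt(1786), so the residue is -(2662/2392347)*sqrt(1786).
List the singular points by increasing real part (a conjugate pair: the negative imaginary part first).

Radius of convergence at 0: -6/11 + (1/44)*sqrt(1786).
At -6/11 - (1/44)*sqrt(1786): a pole of order 2; residue (2662/2392347)*sqrt(1786).
At -1: an algebraic (square-root) branch point.
At -6/11 + (1/44)*sqrt(1786): a pole of order 2; residue -(2662/2392347)*sqrt(1786).


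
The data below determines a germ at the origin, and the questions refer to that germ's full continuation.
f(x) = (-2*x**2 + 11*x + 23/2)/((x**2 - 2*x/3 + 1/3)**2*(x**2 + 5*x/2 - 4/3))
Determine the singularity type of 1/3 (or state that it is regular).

Denominator factors: x**2 - 2*x/3 + 1/3 = 2/9 at x = 1/3; x**2 + 5*x/2 - 4/3 = -7/18 at x = 1/3 — none vanishes.
So the germ continues analytically to 1/3.

The point is a regular point.


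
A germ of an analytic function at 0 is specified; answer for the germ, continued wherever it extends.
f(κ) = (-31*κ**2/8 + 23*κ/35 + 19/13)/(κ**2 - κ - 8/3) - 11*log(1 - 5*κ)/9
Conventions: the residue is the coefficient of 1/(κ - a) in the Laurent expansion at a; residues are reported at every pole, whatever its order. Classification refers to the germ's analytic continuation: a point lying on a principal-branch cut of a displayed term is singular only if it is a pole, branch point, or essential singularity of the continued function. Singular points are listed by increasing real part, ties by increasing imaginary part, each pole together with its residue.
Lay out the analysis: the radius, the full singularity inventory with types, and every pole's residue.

Radius of convergence at 0: 1/5.
At 1/2 - (1/6)*sqrt(105): a pole of order 1; residue -901/560 + (228899/764400)*sqrt(105).
At 1/5: a logarithmic branch point.
At 1/2 + (1/6)*sqrt(105): a pole of order 1; residue -901/560 - (228899/764400)*sqrt(105).

Denominator factor (κ**2 - κ - 8/3): discriminant 35/3, real irrational roots 1/2 + (1/6)*sqrt(105) and 1/2 - (1/6)*sqrt(105); poles of order 1, moduli 1/2 + (1/6)*sqrt(105) and -1/2 + (1/6)*sqrt(105).
Branch term (-11/9)*log(1 - κ/(1/5)): its argument vanishes at κ = 1/5, a logarithmic branch point, modulus 1/5.
The radius of convergence is the smallest modulus among the singular points: 1/5.
The branch term is analytic at 1/2 - (1/6)*sqrt(105) and contributes nothing to the residue; only the rational part matters.
The factor κ**2 - κ - 8/3 splits as (κ - a)(κ - a') with a = 1/2 - (1/6)*sqrt(105), a' = 1/2 + (1/6)*sqrt(105). At the order-1 pole a set g(κ) = (κ - a)*(rational part) = [-31*κ**2/8 + 23*κ/35 + 19/13] / (κ - a').
Simple pole: residue = g(a) at a = 1/2 - (1/6)*sqrt(105), which is -901/560 + (228899/764400)*sqrt(105).
The branch term is analytic at 1/2 + (1/6)*sqrt(105) and contributes nothing to the residue; only the rational part matters.
The factor κ**2 - κ - 8/3 splits as (κ - a)(κ - a') with a = 1/2 + (1/6)*sqrt(105), a' = 1/2 - (1/6)*sqrt(105). At the order-1 pole a set g(κ) = (κ - a)*(rational part) = [-31*κ**2/8 + 23*κ/35 + 19/13] / (κ - a').
Simple pole: residue = g(a) at a = 1/2 + (1/6)*sqrt(105), which is -901/560 - (228899/764400)*sqrt(105).
List the singular points by increasing real part (a conjugate pair: the negative imaginary part first).


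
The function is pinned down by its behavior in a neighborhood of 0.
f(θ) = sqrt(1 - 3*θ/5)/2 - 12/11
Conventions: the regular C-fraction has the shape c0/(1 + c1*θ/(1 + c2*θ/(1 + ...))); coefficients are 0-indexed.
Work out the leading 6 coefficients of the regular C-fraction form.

Taylor coefficients (expand at 0): a_0 = -13/22, a_1 = -3/20, a_2 = -9/400, a_3 = -27/4000, a_4 = -81/32000, a_5 = -1701/1600000.
c0 = a_0 = -13/22. Peel one level at a time: if S = 1 + c*θ/S' with S'(0) = 1, then c is the θ-coefficient of S and S' = c*θ/(S - 1).
S_1 = c0/f = 1 + (-33/130)*θ + (891/33800)*θ^2 + ...; c1 = -33/130.
S_2 = c1*θ/(S_1 - 1) = 1 + (27/260)*θ + (-9/400)*θ^2 + ...; c2 = 27/260.
S_3 = c2*θ/(S_2 - 1) = 1 + (13/60)*θ + (403/3600)*θ^2 + ...; c3 = 13/60.
S_4 = c3*θ/(S_3 - 1) = 1 + (-31/60)*θ + (-9/400)*θ^2 + ...; c4 = -31/60.
S_5 = c4*θ/(S_4 - 1) = 1 + (-27/620)*θ + ...; c5 = -27/620.

The regular C-fraction coefficients are [-13/22, -33/130, 27/260, 13/60, -31/60, -27/620].


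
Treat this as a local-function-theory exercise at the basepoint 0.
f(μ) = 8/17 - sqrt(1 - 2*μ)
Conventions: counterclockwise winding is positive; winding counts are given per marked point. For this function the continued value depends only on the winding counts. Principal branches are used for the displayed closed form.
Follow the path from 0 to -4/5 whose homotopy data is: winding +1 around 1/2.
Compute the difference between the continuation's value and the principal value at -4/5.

Continued minus principal equals (2/5)*sqrt(65).

The rational part is single-valued and drops out of the difference; each branch term changes only by its own monodromy.
(-1)*sqrt(1 - μ/(1/2)): winding +1 is odd, the square root flips sign, contributing -2*(-1)*sqrt(1 - (-4/5)/(1/2)) = -2*(-1)*sqrt(13/5) = (2/5)*sqrt(65).
Summing the contributions at μ = -4/5 gives (2/5)*sqrt(65).


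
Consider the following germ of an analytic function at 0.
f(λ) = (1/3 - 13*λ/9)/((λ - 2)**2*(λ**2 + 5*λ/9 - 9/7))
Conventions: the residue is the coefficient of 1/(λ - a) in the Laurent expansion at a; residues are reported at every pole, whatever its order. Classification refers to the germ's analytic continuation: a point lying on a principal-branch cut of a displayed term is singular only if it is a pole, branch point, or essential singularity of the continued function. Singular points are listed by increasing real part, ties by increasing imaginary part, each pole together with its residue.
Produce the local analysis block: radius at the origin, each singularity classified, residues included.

Radius of convergence at 0: -5/18 + (1/126)*sqrt(21637).
At -5/18 - (1/126)*sqrt(21637): a pole of order 1; residue -12138/58081 + (148449/179528371)*sqrt(21637).
At -5/18 + (1/126)*sqrt(21637): a pole of order 1; residue -12138/58081 - (148449/179528371)*sqrt(21637).
At 2: a pole of order 2; residue 24276/58081.


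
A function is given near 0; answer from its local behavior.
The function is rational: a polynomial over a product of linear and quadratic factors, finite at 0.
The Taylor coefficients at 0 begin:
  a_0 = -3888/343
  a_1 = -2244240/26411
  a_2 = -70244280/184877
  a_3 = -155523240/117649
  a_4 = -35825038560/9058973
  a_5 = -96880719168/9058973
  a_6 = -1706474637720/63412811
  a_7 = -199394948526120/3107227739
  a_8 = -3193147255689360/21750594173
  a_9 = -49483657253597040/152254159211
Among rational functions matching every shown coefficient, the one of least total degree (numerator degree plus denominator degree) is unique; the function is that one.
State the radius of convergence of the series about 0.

The radius of convergence is 7/12.

No rational of total degree below 8 reproduces all 10 coefficients; solving the [2/6] Pade equations on them gives f(ω) = (5*ω**2/8 + 16*ω/11 - 9/4)/((ω - 1)**3*(ω - 7/12)**3), whose expansion matches every shown term.
Denominator factor (ω - 1)^3: pole of order 3 at 1, modulus 1.
Denominator factor (ω - 7/12)^3: pole of order 3 at 7/12, modulus 7/12.
The radius of convergence is the smallest modulus among the singular points: 7/12.


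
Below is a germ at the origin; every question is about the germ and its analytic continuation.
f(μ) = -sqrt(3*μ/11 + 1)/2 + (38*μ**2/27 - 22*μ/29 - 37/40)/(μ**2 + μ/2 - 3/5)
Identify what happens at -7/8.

The point is a regular point.

Denominator factors: μ**2 + μ/2 - 3/5 = -87/320 at μ = -7/8 — none vanishes.
Branch term sqrt(1 - μ/(-11/3)): argument at -7/8 is 67/88, nonzero, so -7/8 is not its branch point (a point on a principal cut is still regular for the continued germ).
So the germ continues analytically to -7/8.


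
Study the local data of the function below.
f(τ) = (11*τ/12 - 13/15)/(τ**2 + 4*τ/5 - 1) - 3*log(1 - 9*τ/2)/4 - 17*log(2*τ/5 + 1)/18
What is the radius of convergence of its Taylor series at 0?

Denominator factor (τ**2 + 4*τ/5 - 1): discriminant 116/25, real irrational roots -2/5 + (1/5)*sqrt(29) and -2/5 - (1/5)*sqrt(29); poles of order 1, moduli -2/5 + (1/5)*sqrt(29) and 2/5 + (1/5)*sqrt(29).
Branch term (-3/4)*log(1 - τ/(2/9)): its argument vanishes at τ = 2/9, a logarithmic branch point, modulus 2/9.
Branch term (-17/18)*log(1 - τ/(-5/2)): its argument vanishes at τ = -5/2, a logarithmic branch point, modulus 5/2.
The radius of convergence is the smallest modulus among the singular points: 2/9.

The radius of convergence is 2/9.


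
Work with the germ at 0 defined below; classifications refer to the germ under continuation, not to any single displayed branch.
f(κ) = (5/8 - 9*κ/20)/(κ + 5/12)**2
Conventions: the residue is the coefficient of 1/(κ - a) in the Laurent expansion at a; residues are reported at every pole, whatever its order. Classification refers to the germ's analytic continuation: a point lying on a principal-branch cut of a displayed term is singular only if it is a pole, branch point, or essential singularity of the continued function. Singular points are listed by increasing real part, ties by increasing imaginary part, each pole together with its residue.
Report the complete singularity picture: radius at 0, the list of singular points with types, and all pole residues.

Radius of convergence at 0: 5/12.
At -5/12: a pole of order 2; residue -9/20.

Denominator factor (κ + 5/12)^2: pole of order 2 at -5/12, modulus 5/12.
The radius of convergence is the smallest modulus among the singular points: 5/12.
At the order-2 pole -5/12 set g(κ) = (κ - (-5/12))^2*f(κ) = 5/8 - 9*κ/20.
Order-2 pole: residue = g'(a); g'(-5/12) = -9/20, so the residue is -9/20.


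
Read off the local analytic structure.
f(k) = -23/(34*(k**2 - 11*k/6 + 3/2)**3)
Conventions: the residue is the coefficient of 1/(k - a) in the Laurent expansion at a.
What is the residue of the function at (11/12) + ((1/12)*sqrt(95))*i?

The residue is ((536544/14575375)*sqrt(95))*i.

The factor k**2 - 11*k/6 + 3/2 splits as (k - a)(k - a') with a = (11/12) + ((1/12)*sqrt(95))*i, a' = (11/12) - ((1/12)*sqrt(95))*i. At the order-3 pole a set g(k) = (k - a)^3*f(k) = [-23/34] / (k - a')^3.
Order-3 pole: residue = g''(a)/2; g''((11/12) + ((1/12)*sqrt(95))*i) = ((1073088/14575375)*sqrt(95))*i, so the residue is ((536544/14575375)*sqrt(95))*i.


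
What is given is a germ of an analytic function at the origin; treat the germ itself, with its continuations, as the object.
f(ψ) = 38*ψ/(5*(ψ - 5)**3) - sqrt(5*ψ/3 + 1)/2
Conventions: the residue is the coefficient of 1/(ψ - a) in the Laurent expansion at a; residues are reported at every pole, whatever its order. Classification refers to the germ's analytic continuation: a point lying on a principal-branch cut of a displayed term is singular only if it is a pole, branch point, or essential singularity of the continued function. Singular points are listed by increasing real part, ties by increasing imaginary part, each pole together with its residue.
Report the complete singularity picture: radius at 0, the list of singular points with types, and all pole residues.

Denominator factor (ψ - 5)^3: pole of order 3 at 5, modulus 5.
Branch term (-1/2)*sqrt(1 - ψ/(-3/5)): its argument vanishes at ψ = -3/5, a square-root branch point, modulus 3/5.
The radius of convergence is the smallest modulus among the singular points: 3/5.
The branch term is analytic at 5 and contributes nothing to the residue; only the rational part matters.
At the order-3 pole 5 set g(ψ) = (ψ - (5))^3*(rational part) = 38*ψ/5.
Order-3 pole: residue = g''(a)/2; g''(5) = 0, so the residue is 0.
List the singular points by increasing real part (a conjugate pair: the negative imaginary part first).

Radius of convergence at 0: 3/5.
At -3/5: an algebraic (square-root) branch point.
At 5: a pole of order 3; residue 0.


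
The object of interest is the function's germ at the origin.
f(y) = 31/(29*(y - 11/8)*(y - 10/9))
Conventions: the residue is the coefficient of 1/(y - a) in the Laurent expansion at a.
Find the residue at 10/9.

The residue is -2232/551.

At the order-1 pole 10/9 set g(y) = (y - (10/9))*f(y) = 31/(29*(y - 11/8)).
Simple pole: residue = g(a) at a = 10/9, which is -2232/551.


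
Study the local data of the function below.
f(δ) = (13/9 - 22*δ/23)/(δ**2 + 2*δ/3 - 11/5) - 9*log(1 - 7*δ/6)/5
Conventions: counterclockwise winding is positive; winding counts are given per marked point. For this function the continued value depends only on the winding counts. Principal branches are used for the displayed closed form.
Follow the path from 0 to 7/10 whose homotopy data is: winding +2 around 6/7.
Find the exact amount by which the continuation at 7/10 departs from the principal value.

The rational part is single-valued and drops out of the difference; each branch term changes only by its own monodromy.
(-9/5)*log(1 - δ/(6/7)): each positive loop around 6/7 adds 2*pi*i to the log, so winding +2 contributes (-9/5)*(2)*2*pi*i = -(36/5)*pi*i.
Summing the contributions at δ = 7/10 gives -(36/5)*pi*i.

Continued minus principal equals -(36/5)*pi*i.


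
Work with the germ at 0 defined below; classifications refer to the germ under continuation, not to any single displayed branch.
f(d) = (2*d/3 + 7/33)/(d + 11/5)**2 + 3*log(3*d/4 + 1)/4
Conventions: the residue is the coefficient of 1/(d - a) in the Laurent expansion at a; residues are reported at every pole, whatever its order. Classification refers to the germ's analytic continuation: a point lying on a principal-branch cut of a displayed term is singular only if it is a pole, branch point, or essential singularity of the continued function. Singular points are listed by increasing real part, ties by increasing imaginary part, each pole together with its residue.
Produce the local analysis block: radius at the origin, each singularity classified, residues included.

Denominator factor (d + 11/5)^2: pole of order 2 at -11/5, modulus 11/5.
Branch term (3/4)*log(1 - d/(-4/3)): its argument vanishes at d = -4/3, a logarithmic branch point, modulus 4/3.
The radius of convergence is the smallest modulus among the singular points: 4/3.
The branch term is analytic at -11/5 and contributes nothing to the residue; only the rational part matters.
At the order-2 pole -11/5 set g(d) = (d - (-11/5))^2*(rational part) = 2*d/3 + 7/33.
Order-2 pole: residue = g'(a); g'(-11/5) = 2/3, so the residue is 2/3.
List the singular points by increasing real part (a conjugate pair: the negative imaginary part first).

Radius of convergence at 0: 4/3.
At -11/5: a pole of order 2; residue 2/3.
At -4/3: a logarithmic branch point.


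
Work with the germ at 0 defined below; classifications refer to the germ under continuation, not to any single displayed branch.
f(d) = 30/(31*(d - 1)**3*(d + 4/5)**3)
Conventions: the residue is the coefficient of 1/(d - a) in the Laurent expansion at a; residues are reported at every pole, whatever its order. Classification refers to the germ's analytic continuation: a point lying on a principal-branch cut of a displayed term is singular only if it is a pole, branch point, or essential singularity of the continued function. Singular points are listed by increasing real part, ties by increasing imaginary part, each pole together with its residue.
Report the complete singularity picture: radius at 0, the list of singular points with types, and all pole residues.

Radius of convergence at 0: 4/5.
At -4/5: a pole of order 3; residue -62500/203391.
At 1: a pole of order 3; residue 62500/203391.

Denominator factor (d + 4/5)^3: pole of order 3 at -4/5, modulus 4/5.
Denominator factor (d - 1)^3: pole of order 3 at 1, modulus 1.
The radius of convergence is the smallest modulus among the singular points: 4/5.
At the order-3 pole -4/5 set g(d) = (d - (-4/5))^3*f(d) = 30/(31*(d - 1)**3).
Order-3 pole: residue = g''(a)/2; g''(-4/5) = -125000/203391, so the residue is -62500/203391.
At the order-3 pole 1 set g(d) = (d - (1))^3*f(d) = 30/(31*(d + 4/5)**3).
Order-3 pole: residue = g''(a)/2; g''(1) = 125000/203391, so the residue is 62500/203391.
List the singular points by increasing real part (a conjugate pair: the negative imaginary part first).


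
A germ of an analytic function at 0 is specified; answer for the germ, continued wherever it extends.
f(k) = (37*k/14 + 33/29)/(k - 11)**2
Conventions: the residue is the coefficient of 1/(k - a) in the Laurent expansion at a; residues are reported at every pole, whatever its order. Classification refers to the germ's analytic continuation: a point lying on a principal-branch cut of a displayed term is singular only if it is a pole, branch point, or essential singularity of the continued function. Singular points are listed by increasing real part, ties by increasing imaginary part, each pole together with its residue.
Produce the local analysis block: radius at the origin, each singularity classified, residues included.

Radius of convergence at 0: 11.
At 11: a pole of order 2; residue 37/14.

Denominator factor (k - 11)^2: pole of order 2 at 11, modulus 11.
The radius of convergence is the smallest modulus among the singular points: 11.
At the order-2 pole 11 set g(k) = (k - (11))^2*f(k) = 37*k/14 + 33/29.
Order-2 pole: residue = g'(a); g'(11) = 37/14, so the residue is 37/14.


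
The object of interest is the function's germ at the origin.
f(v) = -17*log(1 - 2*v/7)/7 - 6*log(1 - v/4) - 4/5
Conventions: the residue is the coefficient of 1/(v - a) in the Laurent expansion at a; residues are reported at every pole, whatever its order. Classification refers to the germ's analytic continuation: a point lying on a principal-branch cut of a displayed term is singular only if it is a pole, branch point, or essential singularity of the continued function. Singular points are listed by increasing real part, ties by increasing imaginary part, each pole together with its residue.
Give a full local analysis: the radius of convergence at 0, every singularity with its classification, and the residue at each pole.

Radius of convergence at 0: 7/2.
At 7/2: a logarithmic branch point.
At 4: a logarithmic branch point.

Branch term (-17/7)*log(1 - v/(7/2)): its argument vanishes at v = 7/2, a logarithmic branch point, modulus 7/2.
Branch term (-6)*log(1 - v/(4)): its argument vanishes at v = 4, a logarithmic branch point, modulus 4.
The radius of convergence is the smallest modulus among the singular points: 7/2.
List the singular points by increasing real part (a conjugate pair: the negative imaginary part first).


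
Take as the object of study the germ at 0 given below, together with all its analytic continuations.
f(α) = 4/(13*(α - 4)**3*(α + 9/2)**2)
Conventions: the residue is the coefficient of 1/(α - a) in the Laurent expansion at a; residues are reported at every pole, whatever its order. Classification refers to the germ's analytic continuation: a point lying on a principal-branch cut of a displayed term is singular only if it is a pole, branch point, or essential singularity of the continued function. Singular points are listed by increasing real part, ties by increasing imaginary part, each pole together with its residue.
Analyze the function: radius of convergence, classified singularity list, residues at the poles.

Radius of convergence at 0: 4.
At -9/2: a pole of order 2; residue -192/1085773.
At 4: a pole of order 3; residue 192/1085773.

Denominator factor (α + 9/2)^2: pole of order 2 at -9/2, modulus 9/2.
Denominator factor (α - 4)^3: pole of order 3 at 4, modulus 4.
The radius of convergence is the smallest modulus among the singular points: 4.
At the order-2 pole -9/2 set g(α) = (α - (-9/2))^2*f(α) = 4/(13*(α - 4)**3).
Order-2 pole: residue = g'(a); g'(-9/2) = -192/1085773, so the residue is -192/1085773.
At the order-3 pole 4 set g(α) = (α - (4))^3*f(α) = 4/(13*(α + 9/2)**2).
Order-3 pole: residue = g''(a)/2; g''(4) = 384/1085773, so the residue is 192/1085773.
List the singular points by increasing real part (a conjugate pair: the negative imaginary part first).


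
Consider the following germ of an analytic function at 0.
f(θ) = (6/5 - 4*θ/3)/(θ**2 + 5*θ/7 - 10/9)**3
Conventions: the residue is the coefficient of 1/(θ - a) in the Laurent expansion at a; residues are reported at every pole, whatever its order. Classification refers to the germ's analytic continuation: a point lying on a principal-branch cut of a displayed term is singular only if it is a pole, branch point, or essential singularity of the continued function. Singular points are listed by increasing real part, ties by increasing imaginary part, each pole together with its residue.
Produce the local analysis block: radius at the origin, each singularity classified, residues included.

Radius of convergence at 0: -5/14 + (1/42)*sqrt(2185).
At -5/14 - (1/42)*sqrt(2185): a pole of order 3; residue -(205371936/52158408125)*sqrt(2185).
At -5/14 + (1/42)*sqrt(2185): a pole of order 3; residue (205371936/52158408125)*sqrt(2185).

Denominator factor (θ**2 + 5*θ/7 - 10/9)^3: discriminant 2185/441, real irrational roots -5/14 + (1/42)*sqrt(2185) and -5/14 - (1/42)*sqrt(2185); poles of order 3, moduli -5/14 + (1/42)*sqrt(2185) and 5/14 + (1/42)*sqrt(2185).
The radius of convergence is the smallest modulus among the singular points: -5/14 + (1/42)*sqrt(2185).
The factor θ**2 + 5*θ/7 - 10/9 splits as (θ - a)(θ - a') with a = -5/14 - (1/42)*sqrt(2185), a' = -5/14 + (1/42)*sqrt(2185). At the order-3 pole a set g(θ) = (θ - a)^3*f(θ) = [6/5 - 4*θ/3] / (θ - a')^3.
Order-3 pole: residue = g''(a)/2; g''(-5/14 - (1/42)*sqrt(2185)) = -(410743872/52158408125)*sqrt(2185), so the residue is -(205371936/52158408125)*sqrt(2185).
The factor θ**2 + 5*θ/7 - 10/9 splits as (θ - a)(θ - a') with a = -5/14 + (1/42)*sqrt(2185), a' = -5/14 - (1/42)*sqrt(2185). At the order-3 pole a set g(θ) = (θ - a)^3*f(θ) = [6/5 - 4*θ/3] / (θ - a')^3.
Order-3 pole: residue = g''(a)/2; g''(-5/14 + (1/42)*sqrt(2185)) = (410743872/52158408125)*sqrt(2185), so the residue is (205371936/52158408125)*sqrt(2185).
List the singular points by increasing real part (a conjugate pair: the negative imaginary part first).


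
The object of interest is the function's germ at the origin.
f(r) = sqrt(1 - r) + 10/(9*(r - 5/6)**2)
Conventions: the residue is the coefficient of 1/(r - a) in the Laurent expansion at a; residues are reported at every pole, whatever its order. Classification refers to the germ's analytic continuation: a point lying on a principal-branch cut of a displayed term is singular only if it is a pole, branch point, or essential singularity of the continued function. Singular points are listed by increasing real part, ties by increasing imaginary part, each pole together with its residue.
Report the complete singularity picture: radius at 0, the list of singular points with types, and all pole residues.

Denominator factor (r - 5/6)^2: pole of order 2 at 5/6, modulus 5/6.
Branch term (1)*sqrt(1 - r/(1)): its argument vanishes at r = 1, a square-root branch point, modulus 1.
The radius of convergence is the smallest modulus among the singular points: 5/6.
The branch term is analytic at 5/6 and contributes nothing to the residue; only the rational part matters.
At the order-2 pole 5/6 set g(r) = (r - (5/6))^2*(rational part) = 10/9.
Order-2 pole: residue = g'(a); g'(5/6) = 0, so the residue is 0.
List the singular points by increasing real part (a conjugate pair: the negative imaginary part first).

Radius of convergence at 0: 5/6.
At 5/6: a pole of order 2; residue 0.
At 1: an algebraic (square-root) branch point.


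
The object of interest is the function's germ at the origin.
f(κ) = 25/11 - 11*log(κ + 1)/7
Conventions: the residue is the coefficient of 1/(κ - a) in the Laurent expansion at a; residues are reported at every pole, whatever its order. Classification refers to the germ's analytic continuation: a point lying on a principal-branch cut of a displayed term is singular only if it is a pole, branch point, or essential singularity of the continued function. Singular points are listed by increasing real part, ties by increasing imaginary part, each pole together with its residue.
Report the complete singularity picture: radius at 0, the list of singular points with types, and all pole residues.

Branch term (-11/7)*log(1 - κ/(-1)): its argument vanishes at κ = -1, a logarithmic branch point, modulus 1.
The radius of convergence is the smallest modulus among the singular points: 1.

Radius of convergence at 0: 1.
At -1: a logarithmic branch point.
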